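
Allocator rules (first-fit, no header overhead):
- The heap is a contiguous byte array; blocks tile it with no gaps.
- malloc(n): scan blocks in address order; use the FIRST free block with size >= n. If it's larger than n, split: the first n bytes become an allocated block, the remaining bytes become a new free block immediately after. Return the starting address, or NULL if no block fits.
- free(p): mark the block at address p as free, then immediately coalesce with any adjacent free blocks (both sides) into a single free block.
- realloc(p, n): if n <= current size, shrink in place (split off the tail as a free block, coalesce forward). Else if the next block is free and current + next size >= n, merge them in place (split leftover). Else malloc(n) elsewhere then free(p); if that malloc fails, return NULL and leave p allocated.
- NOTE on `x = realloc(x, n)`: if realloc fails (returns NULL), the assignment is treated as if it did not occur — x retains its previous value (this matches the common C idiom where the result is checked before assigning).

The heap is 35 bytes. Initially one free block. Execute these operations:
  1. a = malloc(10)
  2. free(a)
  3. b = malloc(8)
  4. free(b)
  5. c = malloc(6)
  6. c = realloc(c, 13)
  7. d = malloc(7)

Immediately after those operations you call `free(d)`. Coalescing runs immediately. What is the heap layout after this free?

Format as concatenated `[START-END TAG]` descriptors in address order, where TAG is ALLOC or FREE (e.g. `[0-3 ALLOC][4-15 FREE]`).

Answer: [0-12 ALLOC][13-34 FREE]

Derivation:
Op 1: a = malloc(10) -> a = 0; heap: [0-9 ALLOC][10-34 FREE]
Op 2: free(a) -> (freed a); heap: [0-34 FREE]
Op 3: b = malloc(8) -> b = 0; heap: [0-7 ALLOC][8-34 FREE]
Op 4: free(b) -> (freed b); heap: [0-34 FREE]
Op 5: c = malloc(6) -> c = 0; heap: [0-5 ALLOC][6-34 FREE]
Op 6: c = realloc(c, 13) -> c = 0; heap: [0-12 ALLOC][13-34 FREE]
Op 7: d = malloc(7) -> d = 13; heap: [0-12 ALLOC][13-19 ALLOC][20-34 FREE]
free(d): d = 13 -> block [13-19 ALLOC]; mark free, coalesce with adjacent free neighbors -> [0-12 ALLOC][13-34 FREE]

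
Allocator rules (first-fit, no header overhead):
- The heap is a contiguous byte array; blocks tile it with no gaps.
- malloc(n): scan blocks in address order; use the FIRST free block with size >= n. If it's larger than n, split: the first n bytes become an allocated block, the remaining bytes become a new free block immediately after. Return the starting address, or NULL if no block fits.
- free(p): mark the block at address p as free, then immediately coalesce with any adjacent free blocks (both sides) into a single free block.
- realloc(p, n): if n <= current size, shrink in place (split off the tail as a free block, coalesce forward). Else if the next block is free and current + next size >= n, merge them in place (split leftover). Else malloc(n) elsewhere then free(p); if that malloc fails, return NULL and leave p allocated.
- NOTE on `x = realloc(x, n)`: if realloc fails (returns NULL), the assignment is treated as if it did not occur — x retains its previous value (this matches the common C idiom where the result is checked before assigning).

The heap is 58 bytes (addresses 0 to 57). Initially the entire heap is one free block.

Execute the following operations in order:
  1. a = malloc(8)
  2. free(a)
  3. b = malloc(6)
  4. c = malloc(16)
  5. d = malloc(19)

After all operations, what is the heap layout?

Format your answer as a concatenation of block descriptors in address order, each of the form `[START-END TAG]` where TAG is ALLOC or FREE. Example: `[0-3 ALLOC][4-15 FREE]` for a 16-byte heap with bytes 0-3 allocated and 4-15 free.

Op 1: a = malloc(8) -> a = 0; heap: [0-7 ALLOC][8-57 FREE]
Op 2: free(a) -> (freed a); heap: [0-57 FREE]
Op 3: b = malloc(6) -> b = 0; heap: [0-5 ALLOC][6-57 FREE]
Op 4: c = malloc(16) -> c = 6; heap: [0-5 ALLOC][6-21 ALLOC][22-57 FREE]
Op 5: d = malloc(19) -> d = 22; heap: [0-5 ALLOC][6-21 ALLOC][22-40 ALLOC][41-57 FREE]

Answer: [0-5 ALLOC][6-21 ALLOC][22-40 ALLOC][41-57 FREE]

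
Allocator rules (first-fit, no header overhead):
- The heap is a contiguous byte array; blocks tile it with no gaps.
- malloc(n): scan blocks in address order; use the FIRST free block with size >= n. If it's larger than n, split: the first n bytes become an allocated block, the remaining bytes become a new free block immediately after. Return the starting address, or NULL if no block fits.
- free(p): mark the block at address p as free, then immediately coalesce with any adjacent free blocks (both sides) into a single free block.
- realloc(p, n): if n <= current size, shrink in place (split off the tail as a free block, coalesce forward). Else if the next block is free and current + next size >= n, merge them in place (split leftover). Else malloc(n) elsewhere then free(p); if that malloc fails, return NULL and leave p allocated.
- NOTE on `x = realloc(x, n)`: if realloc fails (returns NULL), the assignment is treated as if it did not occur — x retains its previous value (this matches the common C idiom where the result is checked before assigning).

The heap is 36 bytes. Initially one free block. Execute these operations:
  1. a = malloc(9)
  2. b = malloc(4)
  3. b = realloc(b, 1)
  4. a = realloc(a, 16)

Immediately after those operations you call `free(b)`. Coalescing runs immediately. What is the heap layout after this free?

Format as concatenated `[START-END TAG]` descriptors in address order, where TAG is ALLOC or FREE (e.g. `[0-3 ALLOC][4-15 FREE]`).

Answer: [0-9 FREE][10-25 ALLOC][26-35 FREE]

Derivation:
Op 1: a = malloc(9) -> a = 0; heap: [0-8 ALLOC][9-35 FREE]
Op 2: b = malloc(4) -> b = 9; heap: [0-8 ALLOC][9-12 ALLOC][13-35 FREE]
Op 3: b = realloc(b, 1) -> b = 9; heap: [0-8 ALLOC][9-9 ALLOC][10-35 FREE]
Op 4: a = realloc(a, 16) -> a = 10; heap: [0-8 FREE][9-9 ALLOC][10-25 ALLOC][26-35 FREE]
free(b): b = 9 -> block [9-9 ALLOC]; mark free, coalesce with adjacent free neighbors -> [0-9 FREE][10-25 ALLOC][26-35 FREE]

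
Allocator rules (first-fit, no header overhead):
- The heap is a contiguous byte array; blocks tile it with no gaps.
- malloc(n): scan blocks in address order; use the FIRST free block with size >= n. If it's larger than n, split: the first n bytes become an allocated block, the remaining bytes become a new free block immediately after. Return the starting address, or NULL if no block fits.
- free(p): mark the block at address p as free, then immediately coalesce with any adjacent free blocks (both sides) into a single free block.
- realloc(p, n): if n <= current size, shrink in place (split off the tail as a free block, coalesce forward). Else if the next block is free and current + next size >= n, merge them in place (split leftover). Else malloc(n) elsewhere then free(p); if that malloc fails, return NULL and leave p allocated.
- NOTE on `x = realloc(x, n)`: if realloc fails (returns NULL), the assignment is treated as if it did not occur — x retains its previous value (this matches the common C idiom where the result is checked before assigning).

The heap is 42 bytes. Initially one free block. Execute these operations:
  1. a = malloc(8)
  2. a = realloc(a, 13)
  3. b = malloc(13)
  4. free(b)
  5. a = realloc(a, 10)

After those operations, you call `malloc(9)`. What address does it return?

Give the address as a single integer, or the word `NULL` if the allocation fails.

Answer: 10

Derivation:
Op 1: a = malloc(8) -> a = 0; heap: [0-7 ALLOC][8-41 FREE]
Op 2: a = realloc(a, 13) -> a = 0; heap: [0-12 ALLOC][13-41 FREE]
Op 3: b = malloc(13) -> b = 13; heap: [0-12 ALLOC][13-25 ALLOC][26-41 FREE]
Op 4: free(b) -> (freed b); heap: [0-12 ALLOC][13-41 FREE]
Op 5: a = realloc(a, 10) -> a = 0; heap: [0-9 ALLOC][10-41 FREE]
malloc(9): first-fit scan over [0-9 ALLOC][10-41 FREE] -> 10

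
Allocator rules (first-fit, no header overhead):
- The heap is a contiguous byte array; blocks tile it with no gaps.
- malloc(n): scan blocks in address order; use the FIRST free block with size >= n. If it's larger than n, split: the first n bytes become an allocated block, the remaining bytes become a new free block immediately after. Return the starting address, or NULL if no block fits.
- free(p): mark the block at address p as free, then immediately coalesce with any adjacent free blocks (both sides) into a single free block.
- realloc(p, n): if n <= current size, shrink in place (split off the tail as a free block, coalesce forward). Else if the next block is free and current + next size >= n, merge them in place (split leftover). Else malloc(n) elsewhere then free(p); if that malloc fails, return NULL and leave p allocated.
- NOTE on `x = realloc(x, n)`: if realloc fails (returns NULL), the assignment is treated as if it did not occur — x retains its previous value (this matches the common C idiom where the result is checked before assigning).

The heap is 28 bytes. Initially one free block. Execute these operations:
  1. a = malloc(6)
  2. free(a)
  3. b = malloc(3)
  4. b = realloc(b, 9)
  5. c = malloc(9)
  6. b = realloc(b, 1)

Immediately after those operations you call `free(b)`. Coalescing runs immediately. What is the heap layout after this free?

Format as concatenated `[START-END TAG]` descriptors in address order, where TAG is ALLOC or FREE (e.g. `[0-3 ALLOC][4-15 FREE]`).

Answer: [0-8 FREE][9-17 ALLOC][18-27 FREE]

Derivation:
Op 1: a = malloc(6) -> a = 0; heap: [0-5 ALLOC][6-27 FREE]
Op 2: free(a) -> (freed a); heap: [0-27 FREE]
Op 3: b = malloc(3) -> b = 0; heap: [0-2 ALLOC][3-27 FREE]
Op 4: b = realloc(b, 9) -> b = 0; heap: [0-8 ALLOC][9-27 FREE]
Op 5: c = malloc(9) -> c = 9; heap: [0-8 ALLOC][9-17 ALLOC][18-27 FREE]
Op 6: b = realloc(b, 1) -> b = 0; heap: [0-0 ALLOC][1-8 FREE][9-17 ALLOC][18-27 FREE]
free(b): b = 0 -> block [0-0 ALLOC]; mark free, coalesce with adjacent free neighbors -> [0-8 FREE][9-17 ALLOC][18-27 FREE]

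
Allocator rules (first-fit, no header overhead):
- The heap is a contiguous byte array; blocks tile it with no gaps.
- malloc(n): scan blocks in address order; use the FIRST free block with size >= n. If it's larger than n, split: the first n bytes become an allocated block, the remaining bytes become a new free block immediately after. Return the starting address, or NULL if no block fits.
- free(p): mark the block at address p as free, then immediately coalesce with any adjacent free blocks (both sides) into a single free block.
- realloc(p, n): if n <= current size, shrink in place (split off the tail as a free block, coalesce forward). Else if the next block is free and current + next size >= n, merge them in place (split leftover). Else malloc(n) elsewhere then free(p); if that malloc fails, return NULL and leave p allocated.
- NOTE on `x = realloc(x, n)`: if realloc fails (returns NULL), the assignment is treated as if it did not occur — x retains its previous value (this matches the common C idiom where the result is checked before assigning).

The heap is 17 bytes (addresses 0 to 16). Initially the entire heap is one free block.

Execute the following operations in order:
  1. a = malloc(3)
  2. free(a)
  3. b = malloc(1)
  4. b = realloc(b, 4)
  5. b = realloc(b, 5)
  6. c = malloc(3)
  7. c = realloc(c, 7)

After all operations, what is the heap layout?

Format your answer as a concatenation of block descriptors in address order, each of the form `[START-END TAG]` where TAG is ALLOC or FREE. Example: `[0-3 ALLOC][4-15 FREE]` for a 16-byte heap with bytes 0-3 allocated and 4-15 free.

Op 1: a = malloc(3) -> a = 0; heap: [0-2 ALLOC][3-16 FREE]
Op 2: free(a) -> (freed a); heap: [0-16 FREE]
Op 3: b = malloc(1) -> b = 0; heap: [0-0 ALLOC][1-16 FREE]
Op 4: b = realloc(b, 4) -> b = 0; heap: [0-3 ALLOC][4-16 FREE]
Op 5: b = realloc(b, 5) -> b = 0; heap: [0-4 ALLOC][5-16 FREE]
Op 6: c = malloc(3) -> c = 5; heap: [0-4 ALLOC][5-7 ALLOC][8-16 FREE]
Op 7: c = realloc(c, 7) -> c = 5; heap: [0-4 ALLOC][5-11 ALLOC][12-16 FREE]

Answer: [0-4 ALLOC][5-11 ALLOC][12-16 FREE]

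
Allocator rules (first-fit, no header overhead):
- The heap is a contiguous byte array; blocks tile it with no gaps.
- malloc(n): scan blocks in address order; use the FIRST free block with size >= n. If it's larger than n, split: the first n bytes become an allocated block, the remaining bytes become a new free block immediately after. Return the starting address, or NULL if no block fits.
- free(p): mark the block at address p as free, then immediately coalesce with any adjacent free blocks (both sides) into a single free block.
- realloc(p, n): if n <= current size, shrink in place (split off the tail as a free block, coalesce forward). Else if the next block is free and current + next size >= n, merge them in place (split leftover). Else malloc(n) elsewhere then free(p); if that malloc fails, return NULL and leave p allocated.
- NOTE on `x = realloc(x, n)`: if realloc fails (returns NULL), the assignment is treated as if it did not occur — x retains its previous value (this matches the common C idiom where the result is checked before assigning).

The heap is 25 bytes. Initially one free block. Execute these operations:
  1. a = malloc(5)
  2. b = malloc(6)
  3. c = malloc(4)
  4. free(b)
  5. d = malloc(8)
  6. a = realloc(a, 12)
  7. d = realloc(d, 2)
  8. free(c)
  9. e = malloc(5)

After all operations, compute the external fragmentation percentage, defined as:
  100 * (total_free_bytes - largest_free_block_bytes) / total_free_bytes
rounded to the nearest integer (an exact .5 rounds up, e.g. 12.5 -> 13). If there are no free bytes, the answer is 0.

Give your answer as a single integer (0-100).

Answer: 38

Derivation:
Op 1: a = malloc(5) -> a = 0; heap: [0-4 ALLOC][5-24 FREE]
Op 2: b = malloc(6) -> b = 5; heap: [0-4 ALLOC][5-10 ALLOC][11-24 FREE]
Op 3: c = malloc(4) -> c = 11; heap: [0-4 ALLOC][5-10 ALLOC][11-14 ALLOC][15-24 FREE]
Op 4: free(b) -> (freed b); heap: [0-4 ALLOC][5-10 FREE][11-14 ALLOC][15-24 FREE]
Op 5: d = malloc(8) -> d = 15; heap: [0-4 ALLOC][5-10 FREE][11-14 ALLOC][15-22 ALLOC][23-24 FREE]
Op 6: a = realloc(a, 12) -> NULL (a unchanged); heap: [0-4 ALLOC][5-10 FREE][11-14 ALLOC][15-22 ALLOC][23-24 FREE]
Op 7: d = realloc(d, 2) -> d = 15; heap: [0-4 ALLOC][5-10 FREE][11-14 ALLOC][15-16 ALLOC][17-24 FREE]
Op 8: free(c) -> (freed c); heap: [0-4 ALLOC][5-14 FREE][15-16 ALLOC][17-24 FREE]
Op 9: e = malloc(5) -> e = 5; heap: [0-4 ALLOC][5-9 ALLOC][10-14 FREE][15-16 ALLOC][17-24 FREE]
Free blocks: [5 8] total_free=13 largest=8 -> 100*(13-8)/13 = 500/13 ≈ 38.462 -> rounds to 38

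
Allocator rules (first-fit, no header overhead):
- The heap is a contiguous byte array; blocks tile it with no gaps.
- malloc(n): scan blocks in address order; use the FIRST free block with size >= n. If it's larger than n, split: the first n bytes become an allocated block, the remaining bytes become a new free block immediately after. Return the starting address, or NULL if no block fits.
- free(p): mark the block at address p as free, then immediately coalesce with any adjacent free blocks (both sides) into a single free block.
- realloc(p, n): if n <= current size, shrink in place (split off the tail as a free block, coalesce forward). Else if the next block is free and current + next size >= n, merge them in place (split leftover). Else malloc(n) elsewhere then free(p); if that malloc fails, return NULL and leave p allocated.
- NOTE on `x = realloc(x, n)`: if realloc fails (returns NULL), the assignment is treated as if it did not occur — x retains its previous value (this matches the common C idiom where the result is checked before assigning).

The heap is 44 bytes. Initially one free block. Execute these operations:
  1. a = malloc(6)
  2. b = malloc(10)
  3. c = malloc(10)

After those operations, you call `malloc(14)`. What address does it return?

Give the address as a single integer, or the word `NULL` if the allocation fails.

Op 1: a = malloc(6) -> a = 0; heap: [0-5 ALLOC][6-43 FREE]
Op 2: b = malloc(10) -> b = 6; heap: [0-5 ALLOC][6-15 ALLOC][16-43 FREE]
Op 3: c = malloc(10) -> c = 16; heap: [0-5 ALLOC][6-15 ALLOC][16-25 ALLOC][26-43 FREE]
malloc(14): first-fit scan over [0-5 ALLOC][6-15 ALLOC][16-25 ALLOC][26-43 FREE] -> 26

Answer: 26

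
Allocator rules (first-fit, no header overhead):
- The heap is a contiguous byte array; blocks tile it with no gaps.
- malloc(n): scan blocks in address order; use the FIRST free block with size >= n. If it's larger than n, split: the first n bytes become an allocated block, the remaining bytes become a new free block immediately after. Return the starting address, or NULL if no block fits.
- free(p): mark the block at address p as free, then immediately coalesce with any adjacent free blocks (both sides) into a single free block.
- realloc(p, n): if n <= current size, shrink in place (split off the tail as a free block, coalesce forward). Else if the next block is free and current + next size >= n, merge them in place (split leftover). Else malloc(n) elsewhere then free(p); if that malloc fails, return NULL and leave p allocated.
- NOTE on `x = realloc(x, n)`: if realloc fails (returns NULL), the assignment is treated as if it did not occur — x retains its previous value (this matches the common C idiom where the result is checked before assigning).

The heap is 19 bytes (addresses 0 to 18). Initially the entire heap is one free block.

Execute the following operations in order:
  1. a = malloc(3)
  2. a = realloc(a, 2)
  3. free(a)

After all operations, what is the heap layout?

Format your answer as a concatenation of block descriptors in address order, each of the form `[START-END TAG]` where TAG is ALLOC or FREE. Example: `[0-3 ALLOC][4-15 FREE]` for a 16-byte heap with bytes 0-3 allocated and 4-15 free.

Answer: [0-18 FREE]

Derivation:
Op 1: a = malloc(3) -> a = 0; heap: [0-2 ALLOC][3-18 FREE]
Op 2: a = realloc(a, 2) -> a = 0; heap: [0-1 ALLOC][2-18 FREE]
Op 3: free(a) -> (freed a); heap: [0-18 FREE]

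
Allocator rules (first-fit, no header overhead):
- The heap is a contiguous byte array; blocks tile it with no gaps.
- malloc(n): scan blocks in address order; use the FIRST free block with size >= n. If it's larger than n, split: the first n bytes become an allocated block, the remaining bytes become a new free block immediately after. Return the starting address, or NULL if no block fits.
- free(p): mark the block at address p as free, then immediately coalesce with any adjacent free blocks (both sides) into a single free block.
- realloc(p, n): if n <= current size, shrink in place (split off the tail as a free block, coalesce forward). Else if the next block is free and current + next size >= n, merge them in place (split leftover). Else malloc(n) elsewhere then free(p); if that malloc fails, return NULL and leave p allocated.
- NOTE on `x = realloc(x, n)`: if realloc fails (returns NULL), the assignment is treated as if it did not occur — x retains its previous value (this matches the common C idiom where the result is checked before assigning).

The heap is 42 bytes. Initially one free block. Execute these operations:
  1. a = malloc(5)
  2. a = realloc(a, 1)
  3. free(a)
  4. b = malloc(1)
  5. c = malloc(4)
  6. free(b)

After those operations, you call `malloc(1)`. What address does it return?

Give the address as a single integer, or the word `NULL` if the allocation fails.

Op 1: a = malloc(5) -> a = 0; heap: [0-4 ALLOC][5-41 FREE]
Op 2: a = realloc(a, 1) -> a = 0; heap: [0-0 ALLOC][1-41 FREE]
Op 3: free(a) -> (freed a); heap: [0-41 FREE]
Op 4: b = malloc(1) -> b = 0; heap: [0-0 ALLOC][1-41 FREE]
Op 5: c = malloc(4) -> c = 1; heap: [0-0 ALLOC][1-4 ALLOC][5-41 FREE]
Op 6: free(b) -> (freed b); heap: [0-0 FREE][1-4 ALLOC][5-41 FREE]
malloc(1): first-fit scan over [0-0 FREE][1-4 ALLOC][5-41 FREE] -> 0

Answer: 0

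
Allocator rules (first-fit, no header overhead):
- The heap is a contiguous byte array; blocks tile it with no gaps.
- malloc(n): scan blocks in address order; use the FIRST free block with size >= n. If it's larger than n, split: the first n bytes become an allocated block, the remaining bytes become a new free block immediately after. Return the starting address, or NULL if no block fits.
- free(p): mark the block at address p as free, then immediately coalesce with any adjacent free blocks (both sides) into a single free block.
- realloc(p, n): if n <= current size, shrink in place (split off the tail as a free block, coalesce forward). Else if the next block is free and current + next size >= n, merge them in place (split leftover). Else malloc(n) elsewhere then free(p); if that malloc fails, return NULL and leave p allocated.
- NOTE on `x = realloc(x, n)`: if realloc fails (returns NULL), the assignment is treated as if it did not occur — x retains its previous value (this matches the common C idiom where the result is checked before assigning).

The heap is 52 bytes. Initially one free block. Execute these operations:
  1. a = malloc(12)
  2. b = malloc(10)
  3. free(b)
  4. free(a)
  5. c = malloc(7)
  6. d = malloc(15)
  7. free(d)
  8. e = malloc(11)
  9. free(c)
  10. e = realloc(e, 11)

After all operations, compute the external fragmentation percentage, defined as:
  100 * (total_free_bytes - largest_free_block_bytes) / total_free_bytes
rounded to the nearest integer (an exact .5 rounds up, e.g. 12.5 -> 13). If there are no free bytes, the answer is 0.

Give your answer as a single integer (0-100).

Op 1: a = malloc(12) -> a = 0; heap: [0-11 ALLOC][12-51 FREE]
Op 2: b = malloc(10) -> b = 12; heap: [0-11 ALLOC][12-21 ALLOC][22-51 FREE]
Op 3: free(b) -> (freed b); heap: [0-11 ALLOC][12-51 FREE]
Op 4: free(a) -> (freed a); heap: [0-51 FREE]
Op 5: c = malloc(7) -> c = 0; heap: [0-6 ALLOC][7-51 FREE]
Op 6: d = malloc(15) -> d = 7; heap: [0-6 ALLOC][7-21 ALLOC][22-51 FREE]
Op 7: free(d) -> (freed d); heap: [0-6 ALLOC][7-51 FREE]
Op 8: e = malloc(11) -> e = 7; heap: [0-6 ALLOC][7-17 ALLOC][18-51 FREE]
Op 9: free(c) -> (freed c); heap: [0-6 FREE][7-17 ALLOC][18-51 FREE]
Op 10: e = realloc(e, 11) -> e = 7; heap: [0-6 FREE][7-17 ALLOC][18-51 FREE]
Free blocks: [7 34] total_free=41 largest=34 -> 100*(41-34)/41 = 700/41 ≈ 17.073 -> rounds to 17

Answer: 17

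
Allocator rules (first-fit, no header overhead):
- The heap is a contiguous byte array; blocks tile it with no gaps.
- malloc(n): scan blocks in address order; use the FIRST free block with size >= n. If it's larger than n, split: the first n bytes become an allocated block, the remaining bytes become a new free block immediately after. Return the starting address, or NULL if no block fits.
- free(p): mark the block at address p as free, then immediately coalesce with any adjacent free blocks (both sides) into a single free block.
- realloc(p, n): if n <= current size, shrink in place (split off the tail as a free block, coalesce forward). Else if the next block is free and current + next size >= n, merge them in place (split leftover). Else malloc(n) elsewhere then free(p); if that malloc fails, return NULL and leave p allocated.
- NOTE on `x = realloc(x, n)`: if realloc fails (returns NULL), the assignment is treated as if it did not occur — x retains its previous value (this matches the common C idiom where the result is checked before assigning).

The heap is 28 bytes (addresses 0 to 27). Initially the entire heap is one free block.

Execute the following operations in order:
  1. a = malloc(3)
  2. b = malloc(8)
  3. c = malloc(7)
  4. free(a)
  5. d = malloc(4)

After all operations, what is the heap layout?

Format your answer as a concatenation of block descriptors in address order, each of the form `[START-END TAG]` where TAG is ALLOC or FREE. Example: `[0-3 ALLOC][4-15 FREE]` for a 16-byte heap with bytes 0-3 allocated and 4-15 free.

Op 1: a = malloc(3) -> a = 0; heap: [0-2 ALLOC][3-27 FREE]
Op 2: b = malloc(8) -> b = 3; heap: [0-2 ALLOC][3-10 ALLOC][11-27 FREE]
Op 3: c = malloc(7) -> c = 11; heap: [0-2 ALLOC][3-10 ALLOC][11-17 ALLOC][18-27 FREE]
Op 4: free(a) -> (freed a); heap: [0-2 FREE][3-10 ALLOC][11-17 ALLOC][18-27 FREE]
Op 5: d = malloc(4) -> d = 18; heap: [0-2 FREE][3-10 ALLOC][11-17 ALLOC][18-21 ALLOC][22-27 FREE]

Answer: [0-2 FREE][3-10 ALLOC][11-17 ALLOC][18-21 ALLOC][22-27 FREE]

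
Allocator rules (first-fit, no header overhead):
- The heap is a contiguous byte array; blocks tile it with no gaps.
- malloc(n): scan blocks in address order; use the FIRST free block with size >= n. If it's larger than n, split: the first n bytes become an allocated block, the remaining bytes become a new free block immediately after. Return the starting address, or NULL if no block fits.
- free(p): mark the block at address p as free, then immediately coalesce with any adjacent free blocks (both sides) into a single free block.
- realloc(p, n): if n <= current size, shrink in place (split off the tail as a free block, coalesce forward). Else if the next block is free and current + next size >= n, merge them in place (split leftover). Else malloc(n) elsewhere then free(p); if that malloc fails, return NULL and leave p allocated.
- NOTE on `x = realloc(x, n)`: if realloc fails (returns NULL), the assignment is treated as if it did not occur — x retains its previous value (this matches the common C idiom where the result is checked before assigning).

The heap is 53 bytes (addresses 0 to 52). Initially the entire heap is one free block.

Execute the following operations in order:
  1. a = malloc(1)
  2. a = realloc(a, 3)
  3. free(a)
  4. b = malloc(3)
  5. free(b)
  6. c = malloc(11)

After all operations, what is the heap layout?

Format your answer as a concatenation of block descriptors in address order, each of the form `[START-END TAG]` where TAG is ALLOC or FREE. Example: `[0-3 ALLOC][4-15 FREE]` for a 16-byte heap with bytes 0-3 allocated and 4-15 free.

Answer: [0-10 ALLOC][11-52 FREE]

Derivation:
Op 1: a = malloc(1) -> a = 0; heap: [0-0 ALLOC][1-52 FREE]
Op 2: a = realloc(a, 3) -> a = 0; heap: [0-2 ALLOC][3-52 FREE]
Op 3: free(a) -> (freed a); heap: [0-52 FREE]
Op 4: b = malloc(3) -> b = 0; heap: [0-2 ALLOC][3-52 FREE]
Op 5: free(b) -> (freed b); heap: [0-52 FREE]
Op 6: c = malloc(11) -> c = 0; heap: [0-10 ALLOC][11-52 FREE]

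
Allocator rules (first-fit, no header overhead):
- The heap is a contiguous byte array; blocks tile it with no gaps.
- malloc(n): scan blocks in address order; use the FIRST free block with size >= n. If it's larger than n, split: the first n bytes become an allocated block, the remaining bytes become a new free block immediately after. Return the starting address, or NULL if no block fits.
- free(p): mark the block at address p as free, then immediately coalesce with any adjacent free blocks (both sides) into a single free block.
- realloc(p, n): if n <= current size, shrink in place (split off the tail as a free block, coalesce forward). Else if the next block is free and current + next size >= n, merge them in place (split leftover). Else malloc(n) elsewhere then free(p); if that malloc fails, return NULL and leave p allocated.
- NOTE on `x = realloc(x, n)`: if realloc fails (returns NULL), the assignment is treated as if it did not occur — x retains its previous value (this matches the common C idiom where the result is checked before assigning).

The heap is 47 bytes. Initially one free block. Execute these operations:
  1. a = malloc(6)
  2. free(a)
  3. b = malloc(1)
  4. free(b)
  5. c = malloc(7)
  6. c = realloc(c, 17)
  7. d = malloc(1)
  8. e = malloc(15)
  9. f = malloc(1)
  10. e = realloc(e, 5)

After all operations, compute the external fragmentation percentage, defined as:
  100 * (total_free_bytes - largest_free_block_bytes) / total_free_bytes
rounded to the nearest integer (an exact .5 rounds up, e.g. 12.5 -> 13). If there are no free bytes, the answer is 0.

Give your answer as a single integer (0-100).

Answer: 43

Derivation:
Op 1: a = malloc(6) -> a = 0; heap: [0-5 ALLOC][6-46 FREE]
Op 2: free(a) -> (freed a); heap: [0-46 FREE]
Op 3: b = malloc(1) -> b = 0; heap: [0-0 ALLOC][1-46 FREE]
Op 4: free(b) -> (freed b); heap: [0-46 FREE]
Op 5: c = malloc(7) -> c = 0; heap: [0-6 ALLOC][7-46 FREE]
Op 6: c = realloc(c, 17) -> c = 0; heap: [0-16 ALLOC][17-46 FREE]
Op 7: d = malloc(1) -> d = 17; heap: [0-16 ALLOC][17-17 ALLOC][18-46 FREE]
Op 8: e = malloc(15) -> e = 18; heap: [0-16 ALLOC][17-17 ALLOC][18-32 ALLOC][33-46 FREE]
Op 9: f = malloc(1) -> f = 33; heap: [0-16 ALLOC][17-17 ALLOC][18-32 ALLOC][33-33 ALLOC][34-46 FREE]
Op 10: e = realloc(e, 5) -> e = 18; heap: [0-16 ALLOC][17-17 ALLOC][18-22 ALLOC][23-32 FREE][33-33 ALLOC][34-46 FREE]
Free blocks: [10 13] total_free=23 largest=13 -> 100*(23-13)/23 = 1000/23 ≈ 43.478 -> rounds to 43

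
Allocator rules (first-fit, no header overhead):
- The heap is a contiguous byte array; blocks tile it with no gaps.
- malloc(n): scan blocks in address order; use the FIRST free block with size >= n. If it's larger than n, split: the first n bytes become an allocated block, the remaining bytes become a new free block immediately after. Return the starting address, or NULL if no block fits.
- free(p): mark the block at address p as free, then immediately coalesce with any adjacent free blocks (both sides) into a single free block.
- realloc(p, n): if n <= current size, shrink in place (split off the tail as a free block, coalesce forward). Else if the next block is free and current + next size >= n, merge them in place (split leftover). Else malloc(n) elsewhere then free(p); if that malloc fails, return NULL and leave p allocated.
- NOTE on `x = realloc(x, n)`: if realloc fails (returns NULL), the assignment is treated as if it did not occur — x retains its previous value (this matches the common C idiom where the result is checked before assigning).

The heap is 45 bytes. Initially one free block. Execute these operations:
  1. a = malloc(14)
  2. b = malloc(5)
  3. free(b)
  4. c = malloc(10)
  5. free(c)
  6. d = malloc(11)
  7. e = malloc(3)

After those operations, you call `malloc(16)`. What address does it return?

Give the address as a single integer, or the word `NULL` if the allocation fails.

Op 1: a = malloc(14) -> a = 0; heap: [0-13 ALLOC][14-44 FREE]
Op 2: b = malloc(5) -> b = 14; heap: [0-13 ALLOC][14-18 ALLOC][19-44 FREE]
Op 3: free(b) -> (freed b); heap: [0-13 ALLOC][14-44 FREE]
Op 4: c = malloc(10) -> c = 14; heap: [0-13 ALLOC][14-23 ALLOC][24-44 FREE]
Op 5: free(c) -> (freed c); heap: [0-13 ALLOC][14-44 FREE]
Op 6: d = malloc(11) -> d = 14; heap: [0-13 ALLOC][14-24 ALLOC][25-44 FREE]
Op 7: e = malloc(3) -> e = 25; heap: [0-13 ALLOC][14-24 ALLOC][25-27 ALLOC][28-44 FREE]
malloc(16): first-fit scan over [0-13 ALLOC][14-24 ALLOC][25-27 ALLOC][28-44 FREE] -> 28

Answer: 28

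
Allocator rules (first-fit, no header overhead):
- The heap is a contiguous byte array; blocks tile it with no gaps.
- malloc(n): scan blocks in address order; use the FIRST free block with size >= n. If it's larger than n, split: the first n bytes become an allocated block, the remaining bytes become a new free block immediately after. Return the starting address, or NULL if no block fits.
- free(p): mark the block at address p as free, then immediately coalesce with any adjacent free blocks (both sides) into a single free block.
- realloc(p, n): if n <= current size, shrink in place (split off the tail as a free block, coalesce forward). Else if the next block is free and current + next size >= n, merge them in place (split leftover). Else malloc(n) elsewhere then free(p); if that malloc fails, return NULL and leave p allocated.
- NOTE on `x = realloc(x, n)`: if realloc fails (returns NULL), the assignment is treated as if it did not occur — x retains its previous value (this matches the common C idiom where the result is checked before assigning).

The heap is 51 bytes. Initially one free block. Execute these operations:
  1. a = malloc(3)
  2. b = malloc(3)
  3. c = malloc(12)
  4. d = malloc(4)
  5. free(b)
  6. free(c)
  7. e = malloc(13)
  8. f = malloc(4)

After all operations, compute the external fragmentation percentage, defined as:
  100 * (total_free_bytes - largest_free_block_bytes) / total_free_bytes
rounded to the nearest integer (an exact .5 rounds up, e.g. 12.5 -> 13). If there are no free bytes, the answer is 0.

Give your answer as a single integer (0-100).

Op 1: a = malloc(3) -> a = 0; heap: [0-2 ALLOC][3-50 FREE]
Op 2: b = malloc(3) -> b = 3; heap: [0-2 ALLOC][3-5 ALLOC][6-50 FREE]
Op 3: c = malloc(12) -> c = 6; heap: [0-2 ALLOC][3-5 ALLOC][6-17 ALLOC][18-50 FREE]
Op 4: d = malloc(4) -> d = 18; heap: [0-2 ALLOC][3-5 ALLOC][6-17 ALLOC][18-21 ALLOC][22-50 FREE]
Op 5: free(b) -> (freed b); heap: [0-2 ALLOC][3-5 FREE][6-17 ALLOC][18-21 ALLOC][22-50 FREE]
Op 6: free(c) -> (freed c); heap: [0-2 ALLOC][3-17 FREE][18-21 ALLOC][22-50 FREE]
Op 7: e = malloc(13) -> e = 3; heap: [0-2 ALLOC][3-15 ALLOC][16-17 FREE][18-21 ALLOC][22-50 FREE]
Op 8: f = malloc(4) -> f = 22; heap: [0-2 ALLOC][3-15 ALLOC][16-17 FREE][18-21 ALLOC][22-25 ALLOC][26-50 FREE]
Free blocks: [2 25] total_free=27 largest=25 -> 100*(27-25)/27 = 200/27 ≈ 7.407 -> rounds to 7

Answer: 7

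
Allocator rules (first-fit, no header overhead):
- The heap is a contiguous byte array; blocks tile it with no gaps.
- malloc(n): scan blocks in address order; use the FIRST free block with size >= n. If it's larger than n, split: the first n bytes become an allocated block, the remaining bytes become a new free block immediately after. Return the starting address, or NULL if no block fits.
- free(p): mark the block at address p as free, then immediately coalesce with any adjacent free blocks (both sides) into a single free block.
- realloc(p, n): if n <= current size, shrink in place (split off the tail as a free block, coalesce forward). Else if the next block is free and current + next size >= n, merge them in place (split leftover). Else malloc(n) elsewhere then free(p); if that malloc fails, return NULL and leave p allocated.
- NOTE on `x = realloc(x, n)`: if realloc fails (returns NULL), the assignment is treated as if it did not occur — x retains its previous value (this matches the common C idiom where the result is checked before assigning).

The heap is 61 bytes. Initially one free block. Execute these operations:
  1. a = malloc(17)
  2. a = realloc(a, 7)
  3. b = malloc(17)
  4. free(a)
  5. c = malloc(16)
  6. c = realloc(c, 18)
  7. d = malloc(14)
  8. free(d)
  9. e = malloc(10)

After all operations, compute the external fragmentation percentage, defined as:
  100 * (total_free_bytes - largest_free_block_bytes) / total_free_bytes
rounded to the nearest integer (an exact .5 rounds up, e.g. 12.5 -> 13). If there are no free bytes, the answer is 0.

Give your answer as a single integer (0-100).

Answer: 44

Derivation:
Op 1: a = malloc(17) -> a = 0; heap: [0-16 ALLOC][17-60 FREE]
Op 2: a = realloc(a, 7) -> a = 0; heap: [0-6 ALLOC][7-60 FREE]
Op 3: b = malloc(17) -> b = 7; heap: [0-6 ALLOC][7-23 ALLOC][24-60 FREE]
Op 4: free(a) -> (freed a); heap: [0-6 FREE][7-23 ALLOC][24-60 FREE]
Op 5: c = malloc(16) -> c = 24; heap: [0-6 FREE][7-23 ALLOC][24-39 ALLOC][40-60 FREE]
Op 6: c = realloc(c, 18) -> c = 24; heap: [0-6 FREE][7-23 ALLOC][24-41 ALLOC][42-60 FREE]
Op 7: d = malloc(14) -> d = 42; heap: [0-6 FREE][7-23 ALLOC][24-41 ALLOC][42-55 ALLOC][56-60 FREE]
Op 8: free(d) -> (freed d); heap: [0-6 FREE][7-23 ALLOC][24-41 ALLOC][42-60 FREE]
Op 9: e = malloc(10) -> e = 42; heap: [0-6 FREE][7-23 ALLOC][24-41 ALLOC][42-51 ALLOC][52-60 FREE]
Free blocks: [7 9] total_free=16 largest=9 -> 100*(16-9)/16 = 700/16 = 43.75 -> rounds to 44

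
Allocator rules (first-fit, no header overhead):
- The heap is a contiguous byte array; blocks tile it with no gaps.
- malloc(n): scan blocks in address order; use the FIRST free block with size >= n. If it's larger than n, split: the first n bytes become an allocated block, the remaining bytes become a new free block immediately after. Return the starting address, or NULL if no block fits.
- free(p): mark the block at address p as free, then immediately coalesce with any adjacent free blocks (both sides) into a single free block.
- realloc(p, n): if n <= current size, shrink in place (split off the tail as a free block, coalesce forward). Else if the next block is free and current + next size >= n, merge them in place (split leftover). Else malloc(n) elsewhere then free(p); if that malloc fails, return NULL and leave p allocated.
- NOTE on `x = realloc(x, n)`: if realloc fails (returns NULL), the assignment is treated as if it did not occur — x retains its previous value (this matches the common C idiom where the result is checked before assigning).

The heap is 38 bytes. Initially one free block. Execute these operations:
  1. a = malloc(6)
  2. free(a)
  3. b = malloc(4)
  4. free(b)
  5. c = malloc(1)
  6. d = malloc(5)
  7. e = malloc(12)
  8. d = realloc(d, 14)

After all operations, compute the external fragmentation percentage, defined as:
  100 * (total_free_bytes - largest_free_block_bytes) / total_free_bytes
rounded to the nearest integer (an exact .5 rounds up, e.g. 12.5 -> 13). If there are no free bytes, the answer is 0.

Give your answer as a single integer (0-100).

Op 1: a = malloc(6) -> a = 0; heap: [0-5 ALLOC][6-37 FREE]
Op 2: free(a) -> (freed a); heap: [0-37 FREE]
Op 3: b = malloc(4) -> b = 0; heap: [0-3 ALLOC][4-37 FREE]
Op 4: free(b) -> (freed b); heap: [0-37 FREE]
Op 5: c = malloc(1) -> c = 0; heap: [0-0 ALLOC][1-37 FREE]
Op 6: d = malloc(5) -> d = 1; heap: [0-0 ALLOC][1-5 ALLOC][6-37 FREE]
Op 7: e = malloc(12) -> e = 6; heap: [0-0 ALLOC][1-5 ALLOC][6-17 ALLOC][18-37 FREE]
Op 8: d = realloc(d, 14) -> d = 18; heap: [0-0 ALLOC][1-5 FREE][6-17 ALLOC][18-31 ALLOC][32-37 FREE]
Free blocks: [5 6] total_free=11 largest=6 -> 100*(11-6)/11 = 500/11 ≈ 45.455 -> rounds to 45

Answer: 45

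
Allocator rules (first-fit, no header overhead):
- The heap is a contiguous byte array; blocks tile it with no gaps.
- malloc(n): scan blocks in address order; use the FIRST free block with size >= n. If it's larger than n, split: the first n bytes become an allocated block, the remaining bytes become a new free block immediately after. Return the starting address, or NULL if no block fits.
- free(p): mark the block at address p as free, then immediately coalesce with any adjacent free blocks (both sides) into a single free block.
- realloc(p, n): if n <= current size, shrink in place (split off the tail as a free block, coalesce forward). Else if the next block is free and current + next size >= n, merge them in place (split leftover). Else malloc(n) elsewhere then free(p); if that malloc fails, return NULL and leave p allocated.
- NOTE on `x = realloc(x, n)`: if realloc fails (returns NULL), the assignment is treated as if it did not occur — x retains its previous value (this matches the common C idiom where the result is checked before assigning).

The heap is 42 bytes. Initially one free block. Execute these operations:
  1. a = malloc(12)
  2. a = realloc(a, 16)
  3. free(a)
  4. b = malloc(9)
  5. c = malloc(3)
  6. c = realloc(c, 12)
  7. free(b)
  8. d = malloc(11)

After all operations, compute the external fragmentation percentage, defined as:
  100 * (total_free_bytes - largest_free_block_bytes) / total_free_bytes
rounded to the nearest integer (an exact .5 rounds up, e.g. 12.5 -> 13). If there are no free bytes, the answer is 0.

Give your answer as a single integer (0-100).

Op 1: a = malloc(12) -> a = 0; heap: [0-11 ALLOC][12-41 FREE]
Op 2: a = realloc(a, 16) -> a = 0; heap: [0-15 ALLOC][16-41 FREE]
Op 3: free(a) -> (freed a); heap: [0-41 FREE]
Op 4: b = malloc(9) -> b = 0; heap: [0-8 ALLOC][9-41 FREE]
Op 5: c = malloc(3) -> c = 9; heap: [0-8 ALLOC][9-11 ALLOC][12-41 FREE]
Op 6: c = realloc(c, 12) -> c = 9; heap: [0-8 ALLOC][9-20 ALLOC][21-41 FREE]
Op 7: free(b) -> (freed b); heap: [0-8 FREE][9-20 ALLOC][21-41 FREE]
Op 8: d = malloc(11) -> d = 21; heap: [0-8 FREE][9-20 ALLOC][21-31 ALLOC][32-41 FREE]
Free blocks: [9 10] total_free=19 largest=10 -> 100*(19-10)/19 = 900/19 ≈ 47.368 -> rounds to 47

Answer: 47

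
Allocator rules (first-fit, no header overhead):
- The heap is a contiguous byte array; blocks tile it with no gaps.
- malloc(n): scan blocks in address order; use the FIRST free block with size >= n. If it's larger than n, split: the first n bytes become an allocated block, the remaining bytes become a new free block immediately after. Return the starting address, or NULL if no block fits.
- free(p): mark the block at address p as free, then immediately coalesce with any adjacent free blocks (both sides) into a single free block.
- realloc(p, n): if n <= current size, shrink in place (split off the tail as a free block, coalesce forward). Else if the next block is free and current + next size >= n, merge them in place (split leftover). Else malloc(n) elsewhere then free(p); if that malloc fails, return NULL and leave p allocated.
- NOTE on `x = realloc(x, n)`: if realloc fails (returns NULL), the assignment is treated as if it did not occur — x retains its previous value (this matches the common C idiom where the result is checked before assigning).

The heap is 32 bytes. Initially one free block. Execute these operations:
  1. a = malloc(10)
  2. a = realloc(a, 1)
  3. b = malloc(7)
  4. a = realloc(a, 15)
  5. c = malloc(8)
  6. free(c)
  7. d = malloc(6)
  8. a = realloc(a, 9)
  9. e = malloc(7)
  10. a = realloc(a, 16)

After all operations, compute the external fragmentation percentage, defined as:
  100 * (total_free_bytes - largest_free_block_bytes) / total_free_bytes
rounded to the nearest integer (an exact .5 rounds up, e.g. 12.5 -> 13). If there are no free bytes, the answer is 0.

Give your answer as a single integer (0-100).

Answer: 40

Derivation:
Op 1: a = malloc(10) -> a = 0; heap: [0-9 ALLOC][10-31 FREE]
Op 2: a = realloc(a, 1) -> a = 0; heap: [0-0 ALLOC][1-31 FREE]
Op 3: b = malloc(7) -> b = 1; heap: [0-0 ALLOC][1-7 ALLOC][8-31 FREE]
Op 4: a = realloc(a, 15) -> a = 8; heap: [0-0 FREE][1-7 ALLOC][8-22 ALLOC][23-31 FREE]
Op 5: c = malloc(8) -> c = 23; heap: [0-0 FREE][1-7 ALLOC][8-22 ALLOC][23-30 ALLOC][31-31 FREE]
Op 6: free(c) -> (freed c); heap: [0-0 FREE][1-7 ALLOC][8-22 ALLOC][23-31 FREE]
Op 7: d = malloc(6) -> d = 23; heap: [0-0 FREE][1-7 ALLOC][8-22 ALLOC][23-28 ALLOC][29-31 FREE]
Op 8: a = realloc(a, 9) -> a = 8; heap: [0-0 FREE][1-7 ALLOC][8-16 ALLOC][17-22 FREE][23-28 ALLOC][29-31 FREE]
Op 9: e = malloc(7) -> e = NULL; heap: [0-0 FREE][1-7 ALLOC][8-16 ALLOC][17-22 FREE][23-28 ALLOC][29-31 FREE]
Op 10: a = realloc(a, 16) -> NULL (a unchanged); heap: [0-0 FREE][1-7 ALLOC][8-16 ALLOC][17-22 FREE][23-28 ALLOC][29-31 FREE]
Free blocks: [1 6 3] total_free=10 largest=6 -> 100*(10-6)/10 = 400/10 = 40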